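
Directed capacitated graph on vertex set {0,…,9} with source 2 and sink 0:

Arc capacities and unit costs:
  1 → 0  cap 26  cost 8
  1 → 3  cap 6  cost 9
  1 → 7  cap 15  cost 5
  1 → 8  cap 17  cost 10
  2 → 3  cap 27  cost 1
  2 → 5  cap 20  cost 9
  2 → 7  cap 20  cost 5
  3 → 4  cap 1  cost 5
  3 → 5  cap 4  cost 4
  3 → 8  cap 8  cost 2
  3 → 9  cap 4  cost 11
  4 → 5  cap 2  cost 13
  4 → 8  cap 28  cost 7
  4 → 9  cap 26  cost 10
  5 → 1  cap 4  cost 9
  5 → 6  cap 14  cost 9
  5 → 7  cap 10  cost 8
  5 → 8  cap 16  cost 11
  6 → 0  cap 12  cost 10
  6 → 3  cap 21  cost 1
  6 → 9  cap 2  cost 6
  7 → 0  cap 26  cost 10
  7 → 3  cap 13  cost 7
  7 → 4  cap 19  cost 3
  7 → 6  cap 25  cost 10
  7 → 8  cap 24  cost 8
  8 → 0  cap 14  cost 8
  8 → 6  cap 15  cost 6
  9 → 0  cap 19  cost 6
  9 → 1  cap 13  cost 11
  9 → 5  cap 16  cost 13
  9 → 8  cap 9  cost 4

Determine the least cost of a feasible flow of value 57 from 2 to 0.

shortest-cost path #1: 2→3→8→0 push 8 @ unit cost 11 (adds 88)
shortest-cost path #2: 2→7→0 push 20 @ unit cost 15 (adds 300)
shortest-cost path #3: 2→3→9→0 push 4 @ unit cost 18 (adds 72)
shortest-cost path #4: 2→3→4→8→0 push 1 @ unit cost 21 (adds 21)
shortest-cost path #5: 2→3→5→1→0 push 4 @ unit cost 22 (adds 88)
shortest-cost path #6: 2→5→7→0 push 6 @ unit cost 27 (adds 162)
shortest-cost path #7: 2→5→6→0 push 12 @ unit cost 28 (adds 336)
shortest-cost path #8: 2→5→8→0 push 2 @ unit cost 28 (adds 56)
total cost = 1123

Minimum cost for 57 units: 1123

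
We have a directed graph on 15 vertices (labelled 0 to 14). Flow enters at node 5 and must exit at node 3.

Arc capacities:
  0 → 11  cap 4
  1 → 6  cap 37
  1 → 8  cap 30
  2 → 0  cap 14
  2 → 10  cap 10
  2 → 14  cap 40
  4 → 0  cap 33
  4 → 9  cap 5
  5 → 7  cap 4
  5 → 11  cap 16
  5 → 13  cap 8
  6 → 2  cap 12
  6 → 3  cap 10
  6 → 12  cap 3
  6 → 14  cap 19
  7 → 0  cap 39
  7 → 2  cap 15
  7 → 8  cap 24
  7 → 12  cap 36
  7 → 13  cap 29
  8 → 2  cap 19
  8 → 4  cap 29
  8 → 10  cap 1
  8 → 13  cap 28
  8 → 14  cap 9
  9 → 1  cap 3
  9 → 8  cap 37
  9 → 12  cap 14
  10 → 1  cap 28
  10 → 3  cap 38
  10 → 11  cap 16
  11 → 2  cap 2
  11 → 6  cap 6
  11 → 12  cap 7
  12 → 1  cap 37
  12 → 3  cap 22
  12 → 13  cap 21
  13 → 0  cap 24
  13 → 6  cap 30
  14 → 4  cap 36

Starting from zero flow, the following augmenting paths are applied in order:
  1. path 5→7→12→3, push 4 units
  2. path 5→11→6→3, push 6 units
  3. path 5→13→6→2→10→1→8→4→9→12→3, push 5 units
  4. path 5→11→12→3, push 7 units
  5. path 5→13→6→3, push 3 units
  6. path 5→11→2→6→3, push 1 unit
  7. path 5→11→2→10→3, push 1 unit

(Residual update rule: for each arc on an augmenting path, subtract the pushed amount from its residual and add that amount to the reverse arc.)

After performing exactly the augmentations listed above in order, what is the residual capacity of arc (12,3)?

after path 1 (5→7→12→3, push 4): res(12,3)=18
after path 2 (5→11→6→3, push 6): res(12,3)=18
after path 3 (5→13→6→2→10→1→8→4→9→12→3, push 5): res(12,3)=13
after path 4 (5→11→12→3, push 7): res(12,3)=6
after path 5 (5→13→6→3, push 3): res(12,3)=6
after path 6 (5→11→2→6→3, push 1): res(12,3)=6
after path 7 (5→11→2→10→3, push 1): res(12,3)=6

Residual capacity of (12,3): 6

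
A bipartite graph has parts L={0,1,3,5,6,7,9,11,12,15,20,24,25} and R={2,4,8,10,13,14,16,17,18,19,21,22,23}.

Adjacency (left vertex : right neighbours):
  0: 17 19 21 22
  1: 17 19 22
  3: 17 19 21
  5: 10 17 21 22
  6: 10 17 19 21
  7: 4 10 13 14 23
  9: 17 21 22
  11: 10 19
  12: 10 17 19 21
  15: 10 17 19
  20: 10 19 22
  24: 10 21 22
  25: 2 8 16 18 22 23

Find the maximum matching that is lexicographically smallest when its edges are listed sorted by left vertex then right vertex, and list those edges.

Lex-smallest maximum matching: {(0,17), (1,19), (3,21), (5,10), (7,4), (9,22), (25,2)}

|M| = 7 (so the lex-smallest maximum matching has 7 edges)
process left vertices in ascending order; for each, take the smallest-labelled available neighbour that still permits 7 edges overall, or leave it unmatched if none does
lex-smallest matching: {0-17, 1-19, 3-21, 5-10, 7-4, 9-22, 25-2}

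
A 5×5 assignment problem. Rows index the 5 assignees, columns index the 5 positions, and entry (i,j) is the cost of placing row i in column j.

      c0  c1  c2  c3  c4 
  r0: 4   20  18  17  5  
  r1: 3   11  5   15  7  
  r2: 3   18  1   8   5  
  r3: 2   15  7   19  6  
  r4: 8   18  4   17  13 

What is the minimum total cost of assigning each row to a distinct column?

optimal assignment: row0→col4 (cost 5), row1→col1 (cost 11), row2→col3 (cost 8), row3→col0 (cost 2), row4→col2 (cost 4)
total = 5 + 11 + 8 + 2 + 4 = 30

Minimum assignment cost: 30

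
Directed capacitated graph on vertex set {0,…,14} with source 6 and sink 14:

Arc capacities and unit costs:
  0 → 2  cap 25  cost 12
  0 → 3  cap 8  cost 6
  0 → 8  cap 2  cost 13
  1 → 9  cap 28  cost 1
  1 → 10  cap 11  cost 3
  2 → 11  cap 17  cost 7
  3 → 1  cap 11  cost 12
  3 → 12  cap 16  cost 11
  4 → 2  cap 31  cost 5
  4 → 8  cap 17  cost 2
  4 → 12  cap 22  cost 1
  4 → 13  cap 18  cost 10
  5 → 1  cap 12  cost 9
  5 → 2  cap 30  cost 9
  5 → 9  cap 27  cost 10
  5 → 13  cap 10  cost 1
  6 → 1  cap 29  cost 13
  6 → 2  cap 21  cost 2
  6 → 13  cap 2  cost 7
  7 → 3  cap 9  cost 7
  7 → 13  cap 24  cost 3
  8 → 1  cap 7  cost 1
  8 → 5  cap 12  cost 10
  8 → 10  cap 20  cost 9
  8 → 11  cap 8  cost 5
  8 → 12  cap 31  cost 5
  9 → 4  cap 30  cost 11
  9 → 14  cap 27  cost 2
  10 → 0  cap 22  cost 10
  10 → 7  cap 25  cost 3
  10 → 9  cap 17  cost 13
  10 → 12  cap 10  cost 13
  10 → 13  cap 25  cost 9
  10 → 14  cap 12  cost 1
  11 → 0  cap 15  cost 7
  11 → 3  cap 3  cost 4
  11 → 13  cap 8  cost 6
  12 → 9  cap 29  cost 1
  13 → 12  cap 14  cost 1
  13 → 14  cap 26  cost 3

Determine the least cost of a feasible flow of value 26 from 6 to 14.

shortest-cost path #1: 6→13→14 push 2 @ unit cost 10 (adds 20)
shortest-cost path #2: 6→1→9→14 push 24 @ unit cost 16 (adds 384)
total cost = 404

Minimum cost for 26 units: 404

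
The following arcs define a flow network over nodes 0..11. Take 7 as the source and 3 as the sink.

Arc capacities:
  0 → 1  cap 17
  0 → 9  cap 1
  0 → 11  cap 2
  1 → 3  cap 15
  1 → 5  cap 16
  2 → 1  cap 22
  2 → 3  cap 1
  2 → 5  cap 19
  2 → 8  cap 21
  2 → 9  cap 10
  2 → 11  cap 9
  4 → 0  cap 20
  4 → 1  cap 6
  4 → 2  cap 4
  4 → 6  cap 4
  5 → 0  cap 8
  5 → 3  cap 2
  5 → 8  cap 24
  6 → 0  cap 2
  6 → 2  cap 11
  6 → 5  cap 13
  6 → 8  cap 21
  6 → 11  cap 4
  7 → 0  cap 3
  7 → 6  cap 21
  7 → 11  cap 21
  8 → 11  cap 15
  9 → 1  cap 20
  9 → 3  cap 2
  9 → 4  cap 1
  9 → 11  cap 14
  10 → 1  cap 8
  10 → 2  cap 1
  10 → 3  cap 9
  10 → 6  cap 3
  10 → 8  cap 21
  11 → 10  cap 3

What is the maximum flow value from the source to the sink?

Maximum flow value: 23

augment #1: 7→0→1→3 bottleneck 3, total now 3
augment #2: 7→6→2→3 bottleneck 1, total now 4
augment #3: 7→6→5→3 bottleneck 2, total now 6
augment #4: 7→11→10→3 bottleneck 3, total now 9
augment #5: 7→6→0→1→3 bottleneck 2, total now 11
augment #6: 7→6→2→1→3 bottleneck 10, total now 21
augment #7: 7→6→5→0→9→3 bottleneck 1, total now 22
augment #8: 7→6→5→0→1→2→9→3 bottleneck 1, total now 23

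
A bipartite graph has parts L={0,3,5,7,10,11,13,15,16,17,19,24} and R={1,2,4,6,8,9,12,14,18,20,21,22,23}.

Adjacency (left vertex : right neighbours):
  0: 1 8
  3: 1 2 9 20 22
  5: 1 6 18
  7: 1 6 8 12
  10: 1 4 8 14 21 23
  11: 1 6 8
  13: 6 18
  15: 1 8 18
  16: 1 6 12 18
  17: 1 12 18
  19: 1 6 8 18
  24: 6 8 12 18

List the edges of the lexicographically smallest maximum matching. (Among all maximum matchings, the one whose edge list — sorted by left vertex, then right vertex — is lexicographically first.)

|M| = 7 (so the lex-smallest maximum matching has 7 edges)
process left vertices in ascending order; for each, take the smallest-labelled available neighbour that still permits 7 edges overall, or leave it unmatched if none does
lex-smallest matching: {0-1, 3-2, 5-6, 7-8, 10-4, 13-18, 16-12}

Lex-smallest maximum matching: {(0,1), (3,2), (5,6), (7,8), (10,4), (13,18), (16,12)}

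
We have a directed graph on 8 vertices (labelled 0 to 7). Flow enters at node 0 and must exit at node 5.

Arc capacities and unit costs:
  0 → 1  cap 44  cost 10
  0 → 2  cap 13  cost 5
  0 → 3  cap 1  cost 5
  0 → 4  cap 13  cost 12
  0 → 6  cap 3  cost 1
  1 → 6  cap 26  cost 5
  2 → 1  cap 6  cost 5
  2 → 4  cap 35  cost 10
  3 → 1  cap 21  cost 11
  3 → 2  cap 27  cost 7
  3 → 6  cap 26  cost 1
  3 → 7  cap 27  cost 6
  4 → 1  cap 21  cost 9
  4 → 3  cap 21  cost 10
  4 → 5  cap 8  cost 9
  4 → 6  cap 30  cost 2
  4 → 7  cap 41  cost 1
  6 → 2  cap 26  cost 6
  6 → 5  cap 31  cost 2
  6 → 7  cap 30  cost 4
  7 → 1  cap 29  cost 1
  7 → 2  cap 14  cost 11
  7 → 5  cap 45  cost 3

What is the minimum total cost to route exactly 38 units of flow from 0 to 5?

Minimum cost for 38 units: 582

shortest-cost path #1: 0→6→5 push 3 @ unit cost 3 (adds 9)
shortest-cost path #2: 0→3→6→5 push 1 @ unit cost 8 (adds 8)
shortest-cost path #3: 0→4→6→5 push 13 @ unit cost 16 (adds 208)
shortest-cost path #4: 0→1→6→5 push 14 @ unit cost 17 (adds 238)
shortest-cost path #5: 0→1→6→4→7→5 push 7 @ unit cost 17 (adds 119)
total cost = 582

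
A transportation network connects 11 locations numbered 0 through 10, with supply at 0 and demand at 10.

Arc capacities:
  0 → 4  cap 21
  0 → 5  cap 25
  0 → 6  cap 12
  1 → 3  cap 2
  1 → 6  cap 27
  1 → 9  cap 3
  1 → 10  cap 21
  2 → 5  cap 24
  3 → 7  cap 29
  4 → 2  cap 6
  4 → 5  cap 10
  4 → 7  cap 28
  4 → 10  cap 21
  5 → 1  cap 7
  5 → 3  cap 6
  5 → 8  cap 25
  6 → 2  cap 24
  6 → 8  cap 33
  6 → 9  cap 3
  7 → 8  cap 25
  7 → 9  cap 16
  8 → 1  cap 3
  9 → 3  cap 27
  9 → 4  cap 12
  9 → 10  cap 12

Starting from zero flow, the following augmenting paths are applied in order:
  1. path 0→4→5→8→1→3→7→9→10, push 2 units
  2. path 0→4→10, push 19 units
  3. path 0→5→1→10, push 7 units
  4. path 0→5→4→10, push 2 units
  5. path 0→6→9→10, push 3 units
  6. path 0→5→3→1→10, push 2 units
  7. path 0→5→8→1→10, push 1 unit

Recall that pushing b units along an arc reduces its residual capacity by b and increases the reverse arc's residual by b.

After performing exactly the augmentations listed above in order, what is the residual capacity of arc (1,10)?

Residual capacity of (1,10): 11

after path 1 (0→4→5→8→1→3→7→9→10, push 2): res(1,10)=21
after path 2 (0→4→10, push 19): res(1,10)=21
after path 3 (0→5→1→10, push 7): res(1,10)=14
after path 4 (0→5→4→10, push 2): res(1,10)=14
after path 5 (0→6→9→10, push 3): res(1,10)=14
after path 6 (0→5→3→1→10, push 2): res(1,10)=12
after path 7 (0→5→8→1→10, push 1): res(1,10)=11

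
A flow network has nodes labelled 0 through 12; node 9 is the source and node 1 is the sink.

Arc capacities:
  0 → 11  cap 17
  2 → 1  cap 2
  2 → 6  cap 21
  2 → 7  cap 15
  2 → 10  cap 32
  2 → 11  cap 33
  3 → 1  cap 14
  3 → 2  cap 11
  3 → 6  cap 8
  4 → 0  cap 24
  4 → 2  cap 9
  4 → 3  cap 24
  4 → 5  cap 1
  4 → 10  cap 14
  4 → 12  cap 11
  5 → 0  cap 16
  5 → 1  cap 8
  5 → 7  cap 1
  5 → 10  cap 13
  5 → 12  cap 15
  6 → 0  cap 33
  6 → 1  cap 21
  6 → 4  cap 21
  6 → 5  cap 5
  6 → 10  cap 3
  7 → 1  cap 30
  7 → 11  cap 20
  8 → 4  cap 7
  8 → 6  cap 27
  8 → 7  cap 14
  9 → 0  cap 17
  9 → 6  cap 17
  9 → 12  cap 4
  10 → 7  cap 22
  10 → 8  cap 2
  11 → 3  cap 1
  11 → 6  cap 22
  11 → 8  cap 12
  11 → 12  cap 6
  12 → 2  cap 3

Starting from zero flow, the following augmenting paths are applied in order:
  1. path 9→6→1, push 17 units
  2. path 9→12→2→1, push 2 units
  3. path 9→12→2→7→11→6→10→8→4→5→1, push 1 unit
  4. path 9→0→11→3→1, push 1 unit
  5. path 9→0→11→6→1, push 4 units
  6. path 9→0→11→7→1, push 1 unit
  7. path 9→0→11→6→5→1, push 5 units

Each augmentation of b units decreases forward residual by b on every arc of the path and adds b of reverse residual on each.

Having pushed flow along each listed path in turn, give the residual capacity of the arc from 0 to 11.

after path 1 (9→6→1, push 17): res(0,11)=17
after path 2 (9→12→2→1, push 2): res(0,11)=17
after path 3 (9→12→2→7→11→6→10→8→4→5→1, push 1): res(0,11)=17
after path 4 (9→0→11→3→1, push 1): res(0,11)=16
after path 5 (9→0→11→6→1, push 4): res(0,11)=12
after path 6 (9→0→11→7→1, push 1): res(0,11)=11
after path 7 (9→0→11→6→5→1, push 5): res(0,11)=6

Residual capacity of (0,11): 6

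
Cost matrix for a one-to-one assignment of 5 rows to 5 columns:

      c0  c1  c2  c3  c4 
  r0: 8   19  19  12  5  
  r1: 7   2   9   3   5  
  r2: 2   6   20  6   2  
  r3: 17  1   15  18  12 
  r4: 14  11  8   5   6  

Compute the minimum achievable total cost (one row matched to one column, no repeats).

optimal assignment: row0→col4 (cost 5), row1→col3 (cost 3), row2→col0 (cost 2), row3→col1 (cost 1), row4→col2 (cost 8)
total = 5 + 3 + 2 + 1 + 8 = 19

Minimum assignment cost: 19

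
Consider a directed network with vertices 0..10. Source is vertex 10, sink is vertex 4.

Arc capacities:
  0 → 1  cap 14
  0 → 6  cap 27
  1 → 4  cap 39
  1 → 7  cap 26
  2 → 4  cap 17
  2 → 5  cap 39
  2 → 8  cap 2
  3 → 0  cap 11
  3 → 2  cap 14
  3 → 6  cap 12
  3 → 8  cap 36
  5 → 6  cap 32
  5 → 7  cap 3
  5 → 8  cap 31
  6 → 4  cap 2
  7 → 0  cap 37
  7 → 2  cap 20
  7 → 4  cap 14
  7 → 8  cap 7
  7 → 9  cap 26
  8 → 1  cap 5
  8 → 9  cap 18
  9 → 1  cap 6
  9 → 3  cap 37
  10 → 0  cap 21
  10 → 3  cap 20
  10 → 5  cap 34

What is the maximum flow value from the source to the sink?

Maximum flow value: 44

augment #1: 10→0→1→4 bottleneck 14, total now 14
augment #2: 10→0→6→4 bottleneck 2, total now 16
augment #3: 10→3→2→4 bottleneck 14, total now 30
augment #4: 10→5→7→4 bottleneck 3, total now 33
augment #5: 10→3→8→1→4 bottleneck 5, total now 38
augment #6: 10→3→8→9→1→4 bottleneck 1, total now 39
augment #7: 10→5→8→9→1→4 bottleneck 5, total now 44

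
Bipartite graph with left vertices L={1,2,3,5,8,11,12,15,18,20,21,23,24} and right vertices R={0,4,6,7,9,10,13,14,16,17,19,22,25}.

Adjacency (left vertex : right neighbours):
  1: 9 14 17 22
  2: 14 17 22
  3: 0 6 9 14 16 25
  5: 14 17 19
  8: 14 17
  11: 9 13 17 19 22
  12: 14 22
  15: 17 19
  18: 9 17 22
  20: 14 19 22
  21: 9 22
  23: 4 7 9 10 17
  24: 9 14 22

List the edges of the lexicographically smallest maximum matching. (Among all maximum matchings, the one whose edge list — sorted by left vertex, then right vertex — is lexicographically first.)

|M| = 8 (so the lex-smallest maximum matching has 8 edges)
process left vertices in ascending order; for each, take the smallest-labelled available neighbour that still permits 8 edges overall, or leave it unmatched if none does
lex-smallest matching: {1-9, 2-14, 3-0, 5-17, 11-13, 12-22, 15-19, 23-4}

Lex-smallest maximum matching: {(1,9), (2,14), (3,0), (5,17), (11,13), (12,22), (15,19), (23,4)}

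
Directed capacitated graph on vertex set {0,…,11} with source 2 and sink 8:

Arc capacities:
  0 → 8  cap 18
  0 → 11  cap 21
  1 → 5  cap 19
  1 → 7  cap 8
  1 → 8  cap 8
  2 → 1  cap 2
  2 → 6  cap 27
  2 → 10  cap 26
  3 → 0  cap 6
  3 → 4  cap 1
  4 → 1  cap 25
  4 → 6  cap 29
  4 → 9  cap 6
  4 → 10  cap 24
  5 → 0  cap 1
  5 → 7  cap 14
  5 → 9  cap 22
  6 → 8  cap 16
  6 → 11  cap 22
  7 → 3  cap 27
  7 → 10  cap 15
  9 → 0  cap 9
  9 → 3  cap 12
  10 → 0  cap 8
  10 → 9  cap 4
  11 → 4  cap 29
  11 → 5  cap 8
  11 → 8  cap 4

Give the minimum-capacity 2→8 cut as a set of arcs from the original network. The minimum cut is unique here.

augment #1: 2→1→8 push 2
augment #2: 2→6→8 push 16
augment #3: 2→6→11→8 push 4
augment #4: 2→10→0→8 push 8
augment #5: 2→10→9→0→8 push 4
augment #6: 2→6→11→4→1→8 push 6
augment #7: 2→6→11→5→0→8 push 1
max flow = 41; residual-reachable set from 2 gives S-side
cut edges (S→T): {(2,1), (2,6), (10,0), (10,9)} total cap 41

Min-cut arcs: {(2,1), (2,6), (10,0), (10,9)} (total capacity 41)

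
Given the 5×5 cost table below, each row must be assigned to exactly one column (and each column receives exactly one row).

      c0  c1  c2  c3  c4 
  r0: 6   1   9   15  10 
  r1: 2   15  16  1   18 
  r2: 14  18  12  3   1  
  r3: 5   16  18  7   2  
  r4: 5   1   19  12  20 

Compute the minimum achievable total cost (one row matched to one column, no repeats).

Minimum assignment cost: 17

one of 2 optimal assignments: row0→col2 (cost 9), row1→col0 (cost 2), row2→col3 (cost 3), row3→col4 (cost 2), row4→col1 (cost 1)
total = 9 + 2 + 3 + 2 + 1 = 17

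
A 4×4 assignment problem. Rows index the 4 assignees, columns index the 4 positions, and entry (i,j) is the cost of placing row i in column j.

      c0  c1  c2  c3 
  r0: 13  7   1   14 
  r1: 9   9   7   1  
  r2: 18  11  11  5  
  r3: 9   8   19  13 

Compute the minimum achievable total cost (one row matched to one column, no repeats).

Minimum assignment cost: 22

optimal assignment: row0→col2 (cost 1), row1→col3 (cost 1), row2→col1 (cost 11), row3→col0 (cost 9)
total = 1 + 1 + 11 + 9 = 22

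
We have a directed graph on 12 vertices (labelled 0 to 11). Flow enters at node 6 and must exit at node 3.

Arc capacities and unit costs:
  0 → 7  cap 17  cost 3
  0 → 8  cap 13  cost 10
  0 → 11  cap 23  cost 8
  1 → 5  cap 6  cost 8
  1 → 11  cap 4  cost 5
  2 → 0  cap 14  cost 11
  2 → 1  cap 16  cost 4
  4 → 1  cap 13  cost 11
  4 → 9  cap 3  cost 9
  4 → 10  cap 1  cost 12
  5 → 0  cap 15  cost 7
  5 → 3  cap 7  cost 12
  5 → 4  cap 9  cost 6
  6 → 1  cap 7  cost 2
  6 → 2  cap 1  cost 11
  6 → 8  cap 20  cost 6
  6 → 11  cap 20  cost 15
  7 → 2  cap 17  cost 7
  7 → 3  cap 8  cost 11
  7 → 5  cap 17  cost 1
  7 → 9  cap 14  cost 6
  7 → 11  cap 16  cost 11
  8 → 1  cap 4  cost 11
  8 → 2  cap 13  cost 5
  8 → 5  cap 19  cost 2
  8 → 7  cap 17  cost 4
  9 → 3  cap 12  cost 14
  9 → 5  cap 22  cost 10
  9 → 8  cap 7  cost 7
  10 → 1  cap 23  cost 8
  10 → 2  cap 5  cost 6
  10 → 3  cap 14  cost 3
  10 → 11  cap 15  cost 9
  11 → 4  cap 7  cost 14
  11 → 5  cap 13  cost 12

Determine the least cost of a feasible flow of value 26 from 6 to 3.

shortest-cost path #1: 6→8→5→3 push 7 @ unit cost 20 (adds 140)
shortest-cost path #2: 6→8→7→3 push 8 @ unit cost 21 (adds 168)
shortest-cost path #3: 6→8→5→4→10→3 push 1 @ unit cost 29 (adds 29)
shortest-cost path #4: 6→8→7→9→3 push 4 @ unit cost 30 (adds 120)
shortest-cost path #5: 6→1→5→8→7→9→3 push 5 @ unit cost 32 (adds 160)
shortest-cost path #6: 6→1→5→4→9→3 push 1 @ unit cost 39 (adds 39)
total cost = 656

Minimum cost for 26 units: 656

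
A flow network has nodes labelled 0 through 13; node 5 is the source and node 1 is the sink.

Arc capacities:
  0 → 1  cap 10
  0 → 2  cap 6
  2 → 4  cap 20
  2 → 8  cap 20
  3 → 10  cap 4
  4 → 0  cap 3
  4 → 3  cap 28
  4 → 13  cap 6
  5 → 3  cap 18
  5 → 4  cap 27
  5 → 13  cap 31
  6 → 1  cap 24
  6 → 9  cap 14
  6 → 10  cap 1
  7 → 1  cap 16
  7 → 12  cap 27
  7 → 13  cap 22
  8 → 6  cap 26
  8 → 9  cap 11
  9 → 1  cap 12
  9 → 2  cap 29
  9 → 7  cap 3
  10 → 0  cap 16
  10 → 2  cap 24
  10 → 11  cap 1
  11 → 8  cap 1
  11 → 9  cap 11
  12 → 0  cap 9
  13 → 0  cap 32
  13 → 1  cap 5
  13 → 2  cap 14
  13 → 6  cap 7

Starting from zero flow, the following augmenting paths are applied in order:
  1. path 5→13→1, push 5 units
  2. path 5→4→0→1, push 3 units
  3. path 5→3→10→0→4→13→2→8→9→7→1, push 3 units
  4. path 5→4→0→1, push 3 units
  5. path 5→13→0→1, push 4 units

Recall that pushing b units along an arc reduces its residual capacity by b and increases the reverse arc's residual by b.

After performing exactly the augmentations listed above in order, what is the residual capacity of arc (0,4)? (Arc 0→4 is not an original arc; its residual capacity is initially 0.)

after path 1 (5→13→1, push 5): res(0,4)=0
after path 2 (5→4→0→1, push 3): res(0,4)=3
after path 3 (5→3→10→0→4→13→2→8→9→7→1, push 3): res(0,4)=0
after path 4 (5→4→0→1, push 3): res(0,4)=3
after path 5 (5→13→0→1, push 4): res(0,4)=3

Residual capacity of (0,4): 3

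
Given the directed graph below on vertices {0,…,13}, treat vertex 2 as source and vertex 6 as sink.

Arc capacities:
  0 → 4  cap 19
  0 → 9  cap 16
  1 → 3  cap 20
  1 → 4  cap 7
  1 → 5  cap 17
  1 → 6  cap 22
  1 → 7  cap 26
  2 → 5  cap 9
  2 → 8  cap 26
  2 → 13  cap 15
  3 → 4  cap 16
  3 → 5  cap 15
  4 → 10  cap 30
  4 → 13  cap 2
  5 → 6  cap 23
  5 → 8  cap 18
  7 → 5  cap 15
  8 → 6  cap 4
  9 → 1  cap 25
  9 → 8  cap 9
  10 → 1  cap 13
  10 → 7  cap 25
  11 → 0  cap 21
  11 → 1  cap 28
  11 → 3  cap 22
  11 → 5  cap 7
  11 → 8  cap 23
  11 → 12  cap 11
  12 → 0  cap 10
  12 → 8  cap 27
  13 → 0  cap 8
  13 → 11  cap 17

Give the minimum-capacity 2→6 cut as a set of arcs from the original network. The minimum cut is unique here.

augment #1: 2→5→6 push 9
augment #2: 2→8→6 push 4
augment #3: 2→13→11→1→6 push 15
max flow = 28; residual-reachable set from 2 gives S-side
cut edges (S→T): {(2,5), (2,13), (8,6)} total cap 28

Min-cut arcs: {(2,5), (2,13), (8,6)} (total capacity 28)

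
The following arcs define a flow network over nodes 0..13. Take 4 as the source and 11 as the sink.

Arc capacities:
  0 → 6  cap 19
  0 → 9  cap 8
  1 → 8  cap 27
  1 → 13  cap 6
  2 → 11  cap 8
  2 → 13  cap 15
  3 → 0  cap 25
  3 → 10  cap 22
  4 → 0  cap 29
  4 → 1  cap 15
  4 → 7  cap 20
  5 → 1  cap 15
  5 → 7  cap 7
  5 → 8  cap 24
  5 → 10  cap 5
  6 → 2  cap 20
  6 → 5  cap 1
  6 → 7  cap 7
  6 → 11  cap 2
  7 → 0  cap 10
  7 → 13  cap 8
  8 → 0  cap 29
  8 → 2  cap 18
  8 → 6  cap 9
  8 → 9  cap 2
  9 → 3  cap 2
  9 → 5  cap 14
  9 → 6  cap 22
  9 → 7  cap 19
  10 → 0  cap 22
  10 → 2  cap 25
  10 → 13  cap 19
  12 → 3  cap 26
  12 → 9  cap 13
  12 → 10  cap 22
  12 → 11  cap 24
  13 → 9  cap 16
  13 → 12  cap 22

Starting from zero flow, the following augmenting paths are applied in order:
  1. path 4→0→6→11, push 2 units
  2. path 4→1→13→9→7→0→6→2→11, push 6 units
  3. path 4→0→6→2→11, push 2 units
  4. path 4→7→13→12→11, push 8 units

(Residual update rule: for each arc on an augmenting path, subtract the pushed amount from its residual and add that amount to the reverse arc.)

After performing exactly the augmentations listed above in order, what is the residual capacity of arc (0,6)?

after path 1 (4→0→6→11, push 2): res(0,6)=17
after path 2 (4→1→13→9→7→0→6→2→11, push 6): res(0,6)=11
after path 3 (4→0→6→2→11, push 2): res(0,6)=9
after path 4 (4→7→13→12→11, push 8): res(0,6)=9

Residual capacity of (0,6): 9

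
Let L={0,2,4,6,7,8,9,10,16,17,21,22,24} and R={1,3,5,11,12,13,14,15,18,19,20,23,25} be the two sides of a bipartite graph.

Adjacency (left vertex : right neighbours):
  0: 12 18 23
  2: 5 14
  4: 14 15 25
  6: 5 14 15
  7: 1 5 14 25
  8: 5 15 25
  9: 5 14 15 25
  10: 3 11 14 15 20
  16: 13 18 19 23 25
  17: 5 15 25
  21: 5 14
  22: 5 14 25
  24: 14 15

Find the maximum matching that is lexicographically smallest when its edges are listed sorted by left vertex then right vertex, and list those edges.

|M| = 8 (so the lex-smallest maximum matching has 8 edges)
process left vertices in ascending order; for each, take the smallest-labelled available neighbour that still permits 8 edges overall, or leave it unmatched if none does
lex-smallest matching: {0-12, 2-5, 4-14, 6-15, 7-1, 8-25, 10-3, 16-13}

Lex-smallest maximum matching: {(0,12), (2,5), (4,14), (6,15), (7,1), (8,25), (10,3), (16,13)}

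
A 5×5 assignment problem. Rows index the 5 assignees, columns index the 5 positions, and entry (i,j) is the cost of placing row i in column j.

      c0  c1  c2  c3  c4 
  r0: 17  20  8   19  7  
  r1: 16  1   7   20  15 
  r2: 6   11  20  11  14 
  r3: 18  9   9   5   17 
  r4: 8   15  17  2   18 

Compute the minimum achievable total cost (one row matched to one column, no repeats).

Minimum assignment cost: 25

optimal assignment: row0→col4 (cost 7), row1→col1 (cost 1), row2→col0 (cost 6), row3→col2 (cost 9), row4→col3 (cost 2)
total = 7 + 1 + 6 + 9 + 2 = 25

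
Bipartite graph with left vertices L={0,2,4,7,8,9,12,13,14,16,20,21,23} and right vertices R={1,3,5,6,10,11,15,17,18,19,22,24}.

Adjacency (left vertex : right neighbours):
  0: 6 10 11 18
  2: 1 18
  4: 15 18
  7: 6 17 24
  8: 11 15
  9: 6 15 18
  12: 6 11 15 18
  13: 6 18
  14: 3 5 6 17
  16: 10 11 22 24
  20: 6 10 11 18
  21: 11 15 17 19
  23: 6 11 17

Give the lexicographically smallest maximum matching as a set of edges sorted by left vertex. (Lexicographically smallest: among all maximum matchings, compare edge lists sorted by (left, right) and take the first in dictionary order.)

|M| = 11 (so the lex-smallest maximum matching has 11 edges)
process left vertices in ascending order; for each, take the smallest-labelled available neighbour that still permits 11 edges overall, or leave it unmatched if none does
lex-smallest matching: {0-6, 2-1, 4-15, 7-24, 8-11, 9-18, 14-3, 16-22, 20-10, 21-19, 23-17}

Lex-smallest maximum matching: {(0,6), (2,1), (4,15), (7,24), (8,11), (9,18), (14,3), (16,22), (20,10), (21,19), (23,17)}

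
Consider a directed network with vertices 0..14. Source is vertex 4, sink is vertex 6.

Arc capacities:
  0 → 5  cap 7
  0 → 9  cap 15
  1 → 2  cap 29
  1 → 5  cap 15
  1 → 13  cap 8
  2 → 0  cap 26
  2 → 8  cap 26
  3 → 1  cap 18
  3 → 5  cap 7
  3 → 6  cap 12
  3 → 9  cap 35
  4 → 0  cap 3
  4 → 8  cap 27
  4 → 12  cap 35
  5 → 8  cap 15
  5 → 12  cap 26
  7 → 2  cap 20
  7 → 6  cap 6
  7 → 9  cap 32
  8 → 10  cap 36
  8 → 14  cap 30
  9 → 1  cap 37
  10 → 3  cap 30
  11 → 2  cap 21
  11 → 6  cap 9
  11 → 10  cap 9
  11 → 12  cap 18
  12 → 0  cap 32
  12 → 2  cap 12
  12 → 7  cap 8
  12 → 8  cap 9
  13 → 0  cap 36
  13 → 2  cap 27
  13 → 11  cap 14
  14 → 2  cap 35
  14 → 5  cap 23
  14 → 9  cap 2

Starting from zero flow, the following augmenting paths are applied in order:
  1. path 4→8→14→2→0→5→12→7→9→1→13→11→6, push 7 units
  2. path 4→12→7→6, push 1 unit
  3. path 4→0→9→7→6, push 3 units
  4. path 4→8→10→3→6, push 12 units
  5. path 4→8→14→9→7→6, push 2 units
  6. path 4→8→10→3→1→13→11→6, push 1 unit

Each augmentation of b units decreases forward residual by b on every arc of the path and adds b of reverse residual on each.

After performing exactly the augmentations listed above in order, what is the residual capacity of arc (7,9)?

Residual capacity of (7,9): 30

after path 1 (4→8→14→2→0→5→12→7→9→1→13→11→6, push 7): res(7,9)=25
after path 2 (4→12→7→6, push 1): res(7,9)=25
after path 3 (4→0→9→7→6, push 3): res(7,9)=28
after path 4 (4→8→10→3→6, push 12): res(7,9)=28
after path 5 (4→8→14→9→7→6, push 2): res(7,9)=30
after path 6 (4→8→10→3→1→13→11→6, push 1): res(7,9)=30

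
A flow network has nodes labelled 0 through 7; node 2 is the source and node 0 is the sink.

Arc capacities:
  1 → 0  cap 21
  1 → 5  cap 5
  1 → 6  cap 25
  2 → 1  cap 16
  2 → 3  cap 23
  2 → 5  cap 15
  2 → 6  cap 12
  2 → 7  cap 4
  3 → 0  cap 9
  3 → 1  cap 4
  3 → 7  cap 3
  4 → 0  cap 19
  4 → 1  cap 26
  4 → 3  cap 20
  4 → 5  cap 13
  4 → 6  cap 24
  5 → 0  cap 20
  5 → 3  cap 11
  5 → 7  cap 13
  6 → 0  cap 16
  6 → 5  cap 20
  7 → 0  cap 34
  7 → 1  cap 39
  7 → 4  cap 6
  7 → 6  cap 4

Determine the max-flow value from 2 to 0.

Maximum flow value: 63

augment #1: 2→1→0 bottleneck 16, total now 16
augment #2: 2→3→0 bottleneck 9, total now 25
augment #3: 2→5→0 bottleneck 15, total now 40
augment #4: 2→6→0 bottleneck 12, total now 52
augment #5: 2→7→0 bottleneck 4, total now 56
augment #6: 2→3→1→0 bottleneck 4, total now 60
augment #7: 2→3→7→0 bottleneck 3, total now 63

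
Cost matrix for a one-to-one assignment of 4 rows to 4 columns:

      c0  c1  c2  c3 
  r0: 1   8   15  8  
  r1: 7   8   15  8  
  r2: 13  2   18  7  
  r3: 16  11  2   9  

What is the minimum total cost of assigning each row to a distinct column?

optimal assignment: row0→col0 (cost 1), row1→col3 (cost 8), row2→col1 (cost 2), row3→col2 (cost 2)
total = 1 + 8 + 2 + 2 = 13

Minimum assignment cost: 13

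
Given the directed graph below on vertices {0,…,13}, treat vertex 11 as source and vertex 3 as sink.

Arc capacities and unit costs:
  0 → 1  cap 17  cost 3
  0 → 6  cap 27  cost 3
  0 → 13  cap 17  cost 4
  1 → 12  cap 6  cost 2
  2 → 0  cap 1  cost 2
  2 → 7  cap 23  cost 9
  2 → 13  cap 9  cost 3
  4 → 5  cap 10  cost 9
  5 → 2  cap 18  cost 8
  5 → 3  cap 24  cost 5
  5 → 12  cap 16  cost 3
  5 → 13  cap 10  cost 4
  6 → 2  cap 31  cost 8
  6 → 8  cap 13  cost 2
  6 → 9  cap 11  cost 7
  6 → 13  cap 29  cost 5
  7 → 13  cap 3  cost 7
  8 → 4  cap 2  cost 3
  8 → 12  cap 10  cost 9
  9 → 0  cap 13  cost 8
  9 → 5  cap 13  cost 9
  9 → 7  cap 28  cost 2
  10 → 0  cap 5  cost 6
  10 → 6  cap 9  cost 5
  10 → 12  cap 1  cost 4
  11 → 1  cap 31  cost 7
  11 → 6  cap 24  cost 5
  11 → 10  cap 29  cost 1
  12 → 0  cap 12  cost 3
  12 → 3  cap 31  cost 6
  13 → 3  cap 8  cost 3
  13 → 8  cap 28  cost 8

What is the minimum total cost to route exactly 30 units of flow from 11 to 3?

shortest-cost path #1: 11→10→12→3 push 1 @ unit cost 11 (adds 11)
shortest-cost path #2: 11→6→13→3 push 8 @ unit cost 13 (adds 104)
shortest-cost path #3: 11→1→12→3 push 6 @ unit cost 15 (adds 90)
shortest-cost path #4: 11→6→8→12→3 push 10 @ unit cost 22 (adds 220)
shortest-cost path #5: 11→6→8→4→5→3 push 2 @ unit cost 24 (adds 48)
shortest-cost path #6: 11→6→9→5→3 push 3 @ unit cost 26 (adds 78)
total cost = 551

Minimum cost for 30 units: 551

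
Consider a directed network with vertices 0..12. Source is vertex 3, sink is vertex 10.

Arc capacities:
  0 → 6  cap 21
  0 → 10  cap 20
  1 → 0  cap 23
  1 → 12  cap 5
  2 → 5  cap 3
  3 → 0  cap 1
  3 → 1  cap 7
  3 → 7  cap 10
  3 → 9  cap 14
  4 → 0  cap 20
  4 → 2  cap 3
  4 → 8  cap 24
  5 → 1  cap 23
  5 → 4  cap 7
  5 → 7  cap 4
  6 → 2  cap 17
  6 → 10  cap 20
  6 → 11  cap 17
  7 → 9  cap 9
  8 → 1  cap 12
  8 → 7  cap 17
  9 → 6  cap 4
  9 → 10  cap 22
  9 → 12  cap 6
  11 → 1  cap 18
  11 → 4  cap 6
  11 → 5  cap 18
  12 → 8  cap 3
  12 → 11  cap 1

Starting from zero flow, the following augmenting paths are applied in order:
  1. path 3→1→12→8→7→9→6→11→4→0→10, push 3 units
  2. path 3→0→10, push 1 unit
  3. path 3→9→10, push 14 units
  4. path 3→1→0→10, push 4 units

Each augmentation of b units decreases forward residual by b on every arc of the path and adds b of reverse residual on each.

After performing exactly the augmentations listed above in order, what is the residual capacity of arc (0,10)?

after path 1 (3→1→12→8→7→9→6→11→4→0→10, push 3): res(0,10)=17
after path 2 (3→0→10, push 1): res(0,10)=16
after path 3 (3→9→10, push 14): res(0,10)=16
after path 4 (3→1→0→10, push 4): res(0,10)=12

Residual capacity of (0,10): 12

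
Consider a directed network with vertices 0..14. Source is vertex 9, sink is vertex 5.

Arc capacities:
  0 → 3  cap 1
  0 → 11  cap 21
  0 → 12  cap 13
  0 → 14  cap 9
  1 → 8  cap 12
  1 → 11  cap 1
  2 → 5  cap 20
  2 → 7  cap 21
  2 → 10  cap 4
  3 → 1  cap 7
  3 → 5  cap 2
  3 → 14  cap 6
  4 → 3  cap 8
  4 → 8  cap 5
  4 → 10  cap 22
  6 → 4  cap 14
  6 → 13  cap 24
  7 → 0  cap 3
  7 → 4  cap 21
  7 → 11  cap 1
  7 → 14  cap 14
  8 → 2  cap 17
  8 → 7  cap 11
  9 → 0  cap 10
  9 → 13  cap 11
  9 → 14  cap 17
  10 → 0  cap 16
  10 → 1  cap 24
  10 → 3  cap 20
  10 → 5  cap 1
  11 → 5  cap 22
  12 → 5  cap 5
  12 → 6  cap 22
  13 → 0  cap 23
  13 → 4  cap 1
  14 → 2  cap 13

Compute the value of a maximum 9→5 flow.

augment #1: 9→0→3→5 bottleneck 1, total now 1
augment #2: 9→0→11→5 bottleneck 9, total now 10
augment #3: 9→14→2→5 bottleneck 13, total now 23
augment #4: 9→13→0→11→5 bottleneck 11, total now 34

Maximum flow value: 34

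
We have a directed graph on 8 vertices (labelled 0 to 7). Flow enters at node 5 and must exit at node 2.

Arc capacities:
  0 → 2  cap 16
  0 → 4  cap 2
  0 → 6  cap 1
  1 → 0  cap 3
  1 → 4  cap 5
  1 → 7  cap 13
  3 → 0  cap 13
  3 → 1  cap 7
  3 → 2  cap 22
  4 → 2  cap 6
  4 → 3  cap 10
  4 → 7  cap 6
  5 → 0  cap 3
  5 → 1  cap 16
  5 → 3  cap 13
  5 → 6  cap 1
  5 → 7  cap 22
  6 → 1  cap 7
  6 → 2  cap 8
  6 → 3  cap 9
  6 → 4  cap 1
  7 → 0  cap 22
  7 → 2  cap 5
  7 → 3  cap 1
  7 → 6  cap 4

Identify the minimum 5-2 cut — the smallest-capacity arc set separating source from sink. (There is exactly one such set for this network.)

Min-cut arcs: {(0,2), (0,4), (0,6), (1,4), (5,3), (5,6), (7,2), (7,3), (7,6)} (total capacity 48)

augment #1: 5→0→2 push 3
augment #2: 5→3→2 push 13
augment #3: 5→6→2 push 1
augment #4: 5→7→2 push 5
augment #5: 5→1→0→2 push 3
augment #6: 5→1→4→2 push 5
augment #7: 5→7→0→2 push 10
augment #8: 5→7→3→2 push 1
augment #9: 5→7→6→2 push 4
augment #10: 5→7→0→4→2 push 1
augment #11: 5→7→0→6→2 push 1
augment #12: 5→1→7→0→4→3→2 push 1
max flow = 48; residual-reachable set from 5 gives S-side
cut edges (S→T): {(0,2), (0,4), (0,6), (1,4), (5,3), (5,6), (7,2), (7,3), (7,6)} total cap 48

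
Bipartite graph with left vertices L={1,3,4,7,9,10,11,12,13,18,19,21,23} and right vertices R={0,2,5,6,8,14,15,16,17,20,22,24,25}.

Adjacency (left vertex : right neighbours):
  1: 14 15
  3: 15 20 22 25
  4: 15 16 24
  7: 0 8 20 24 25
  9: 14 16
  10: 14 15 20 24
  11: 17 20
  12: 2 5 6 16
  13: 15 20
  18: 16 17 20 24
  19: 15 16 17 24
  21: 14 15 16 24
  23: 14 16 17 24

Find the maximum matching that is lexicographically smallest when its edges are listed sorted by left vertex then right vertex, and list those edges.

|M| = 9 (so the lex-smallest maximum matching has 9 edges)
process left vertices in ascending order; for each, take the smallest-labelled available neighbour that still permits 9 edges overall, or leave it unmatched if none does
lex-smallest matching: {1-14, 3-22, 4-15, 7-0, 9-16, 10-20, 11-17, 12-2, 18-24}

Lex-smallest maximum matching: {(1,14), (3,22), (4,15), (7,0), (9,16), (10,20), (11,17), (12,2), (18,24)}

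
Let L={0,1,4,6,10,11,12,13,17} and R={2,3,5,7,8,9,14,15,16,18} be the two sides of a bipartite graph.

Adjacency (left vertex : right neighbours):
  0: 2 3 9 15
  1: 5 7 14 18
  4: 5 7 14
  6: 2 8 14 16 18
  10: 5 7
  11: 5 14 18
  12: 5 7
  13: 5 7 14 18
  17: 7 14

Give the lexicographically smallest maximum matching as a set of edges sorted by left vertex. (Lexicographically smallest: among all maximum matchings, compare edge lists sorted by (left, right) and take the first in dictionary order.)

|M| = 6 (so the lex-smallest maximum matching has 6 edges)
process left vertices in ascending order; for each, take the smallest-labelled available neighbour that still permits 6 edges overall, or leave it unmatched if none does
lex-smallest matching: {0-2, 1-5, 4-7, 6-8, 11-14, 13-18}

Lex-smallest maximum matching: {(0,2), (1,5), (4,7), (6,8), (11,14), (13,18)}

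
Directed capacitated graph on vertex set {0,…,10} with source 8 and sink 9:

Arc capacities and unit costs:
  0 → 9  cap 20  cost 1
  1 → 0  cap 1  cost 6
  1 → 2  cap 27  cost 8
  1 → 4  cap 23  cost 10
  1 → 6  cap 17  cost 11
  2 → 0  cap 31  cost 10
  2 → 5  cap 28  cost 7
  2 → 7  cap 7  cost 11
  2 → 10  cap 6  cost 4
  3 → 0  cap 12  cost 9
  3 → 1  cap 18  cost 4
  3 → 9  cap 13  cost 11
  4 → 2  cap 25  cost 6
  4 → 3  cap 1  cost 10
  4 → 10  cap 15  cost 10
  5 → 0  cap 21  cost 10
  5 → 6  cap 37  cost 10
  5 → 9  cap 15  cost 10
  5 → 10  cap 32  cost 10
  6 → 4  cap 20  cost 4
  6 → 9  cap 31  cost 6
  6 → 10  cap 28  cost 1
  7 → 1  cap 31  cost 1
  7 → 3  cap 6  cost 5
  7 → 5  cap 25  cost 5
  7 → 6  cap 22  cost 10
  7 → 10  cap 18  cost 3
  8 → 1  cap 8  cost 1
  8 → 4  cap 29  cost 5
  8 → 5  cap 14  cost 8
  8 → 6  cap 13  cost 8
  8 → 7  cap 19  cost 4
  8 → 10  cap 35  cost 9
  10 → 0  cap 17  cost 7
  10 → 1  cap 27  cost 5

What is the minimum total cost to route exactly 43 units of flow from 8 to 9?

shortest-cost path #1: 8→1→0→9 push 1 @ unit cost 8 (adds 8)
shortest-cost path #2: 8→6→9 push 13 @ unit cost 14 (adds 182)
shortest-cost path #3: 8→7→10→0→9 push 17 @ unit cost 15 (adds 255)
shortest-cost path #4: 8→5→9 push 12 @ unit cost 18 (adds 216)
total cost = 661

Minimum cost for 43 units: 661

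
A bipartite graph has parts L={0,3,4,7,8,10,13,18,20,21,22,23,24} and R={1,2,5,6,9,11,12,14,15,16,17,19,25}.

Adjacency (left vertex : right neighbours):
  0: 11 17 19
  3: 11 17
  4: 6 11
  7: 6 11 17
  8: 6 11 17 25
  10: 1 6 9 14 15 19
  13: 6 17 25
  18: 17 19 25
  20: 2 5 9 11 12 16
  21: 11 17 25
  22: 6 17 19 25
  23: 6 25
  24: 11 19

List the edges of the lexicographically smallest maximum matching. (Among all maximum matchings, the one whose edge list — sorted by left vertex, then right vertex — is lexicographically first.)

Lex-smallest maximum matching: {(0,11), (3,17), (4,6), (8,25), (10,1), (18,19), (20,2)}

|M| = 7 (so the lex-smallest maximum matching has 7 edges)
process left vertices in ascending order; for each, take the smallest-labelled available neighbour that still permits 7 edges overall, or leave it unmatched if none does
lex-smallest matching: {0-11, 3-17, 4-6, 8-25, 10-1, 18-19, 20-2}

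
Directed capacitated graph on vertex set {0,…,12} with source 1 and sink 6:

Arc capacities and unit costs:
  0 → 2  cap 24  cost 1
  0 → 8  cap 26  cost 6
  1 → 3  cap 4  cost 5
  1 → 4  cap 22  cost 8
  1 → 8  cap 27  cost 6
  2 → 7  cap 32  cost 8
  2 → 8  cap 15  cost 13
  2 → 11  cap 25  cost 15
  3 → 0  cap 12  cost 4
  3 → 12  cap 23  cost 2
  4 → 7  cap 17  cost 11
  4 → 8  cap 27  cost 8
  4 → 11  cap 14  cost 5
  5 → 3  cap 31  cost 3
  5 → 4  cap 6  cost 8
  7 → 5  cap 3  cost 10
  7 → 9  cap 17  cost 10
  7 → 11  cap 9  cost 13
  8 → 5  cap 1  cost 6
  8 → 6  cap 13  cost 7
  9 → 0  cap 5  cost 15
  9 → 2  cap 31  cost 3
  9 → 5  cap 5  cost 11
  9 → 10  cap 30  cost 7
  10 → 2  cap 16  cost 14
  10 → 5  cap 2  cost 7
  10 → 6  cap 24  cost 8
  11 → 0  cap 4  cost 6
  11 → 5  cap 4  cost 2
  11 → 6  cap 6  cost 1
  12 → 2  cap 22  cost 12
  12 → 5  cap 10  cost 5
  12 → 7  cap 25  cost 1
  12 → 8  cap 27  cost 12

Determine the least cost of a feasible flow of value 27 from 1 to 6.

shortest-cost path #1: 1→8→6 push 13 @ unit cost 13 (adds 169)
shortest-cost path #2: 1→4→11→6 push 6 @ unit cost 14 (adds 84)
shortest-cost path #3: 1→3→12→7→9→10→6 push 4 @ unit cost 33 (adds 132)
shortest-cost path #4: 1→8→5→3→12→7→9→10→6 push 1 @ unit cost 43 (adds 43)
shortest-cost path #5: 1→4→7→9→10→6 push 3 @ unit cost 44 (adds 132)
total cost = 560

Minimum cost for 27 units: 560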